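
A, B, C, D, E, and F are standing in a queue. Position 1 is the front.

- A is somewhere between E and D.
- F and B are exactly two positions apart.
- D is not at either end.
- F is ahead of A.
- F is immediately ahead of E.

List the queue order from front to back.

F, E, B, A, D, C

From clue 1: A is in {2,3,4,5}.
From clues 1–4: A is in {3,4,5}.
From clues 1–5: F → position 1, E → position 2, B → position 3, A → position 4, D → position 5, C → position 6.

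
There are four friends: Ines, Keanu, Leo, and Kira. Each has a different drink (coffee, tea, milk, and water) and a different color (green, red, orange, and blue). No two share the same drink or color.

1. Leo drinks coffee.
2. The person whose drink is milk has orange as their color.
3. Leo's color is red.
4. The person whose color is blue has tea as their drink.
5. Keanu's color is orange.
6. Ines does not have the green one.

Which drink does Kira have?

water

Clue 1 rules out coffee for Kira's drink.
With clues 1–5, milk is impossible for Kira's drink.
With clues 1–6, tea is impossible for Kira's drink.
That leaves water.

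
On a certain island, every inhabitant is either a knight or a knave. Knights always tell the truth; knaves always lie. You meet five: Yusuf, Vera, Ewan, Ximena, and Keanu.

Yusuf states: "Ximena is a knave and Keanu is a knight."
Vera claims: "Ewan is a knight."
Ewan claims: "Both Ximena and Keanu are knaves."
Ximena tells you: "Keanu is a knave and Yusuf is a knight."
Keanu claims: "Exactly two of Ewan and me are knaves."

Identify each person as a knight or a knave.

Consider Yusuf. Suppose Yusuf is a knight.
Then no assignment of the remaining roles makes every statement match its speaker's type — contradiction.
So Yusuf is a knave.
With that fixed, Ximena's statement is false, so Ximena is a knave.
Consider Vera. Suppose Vera is a knave.
Then no assignment of the remaining roles makes every statement match its speaker's type — contradiction.
So Vera is a knight.
Consider Ewan. Suppose Ewan is a knave.
Then Vera's statement comes out false, contradicting Vera being a knight.
So Ewan is a knight.
With that fixed, Keanu's statement is false, so Keanu is a knave.

Yusuf: knave, Vera: knight, Ewan: knight, Ximena: knave, Keanu: knave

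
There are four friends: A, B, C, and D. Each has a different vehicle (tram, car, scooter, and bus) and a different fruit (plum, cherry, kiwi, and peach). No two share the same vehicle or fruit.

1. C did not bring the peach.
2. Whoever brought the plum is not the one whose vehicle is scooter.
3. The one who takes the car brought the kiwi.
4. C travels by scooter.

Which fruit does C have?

cherry

Clue 1 rules out peach for C's fruit.
With clues 1–4, kiwi and plum are impossible for C's fruit.
That leaves cherry.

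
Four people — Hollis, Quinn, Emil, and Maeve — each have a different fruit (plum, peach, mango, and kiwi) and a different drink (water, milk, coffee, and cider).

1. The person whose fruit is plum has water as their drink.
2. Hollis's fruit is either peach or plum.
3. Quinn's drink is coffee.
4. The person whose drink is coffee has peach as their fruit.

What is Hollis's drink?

With clues 1–3, coffee is impossible for Hollis's drink.
With clues 1–4, cider and milk are impossible for Hollis's drink.
That leaves water.

water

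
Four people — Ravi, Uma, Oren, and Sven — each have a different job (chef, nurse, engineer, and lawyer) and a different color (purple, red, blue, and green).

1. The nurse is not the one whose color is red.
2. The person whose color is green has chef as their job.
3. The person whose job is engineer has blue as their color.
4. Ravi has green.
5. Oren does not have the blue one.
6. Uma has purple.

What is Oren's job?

With clues 1–4, chef is impossible for Oren's job.
With clues 1–5, engineer is impossible for Oren's job.
With clues 1–6, nurse is impossible for Oren's job.
That leaves lawyer.

lawyer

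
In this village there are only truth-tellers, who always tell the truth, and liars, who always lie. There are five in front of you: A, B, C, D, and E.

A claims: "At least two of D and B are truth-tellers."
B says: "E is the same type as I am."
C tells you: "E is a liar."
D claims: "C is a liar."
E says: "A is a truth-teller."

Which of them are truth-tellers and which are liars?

Consider A. Suppose A is a liar.
Then no assignment of the remaining roles makes every statement match its speaker's type — contradiction.
So A is a truth-teller.
With that fixed, E's statement is true, so E is a truth-teller.
With that fixed, C's statement is false, so C is a liar.
With that fixed, D's statement is true, so D is a truth-teller.
Consider B. Suppose B is a liar.
Then A's statement comes out false, contradicting A being a truth-teller.
So B is a truth-teller.

A: truth-teller, B: truth-teller, C: liar, D: truth-teller, E: truth-teller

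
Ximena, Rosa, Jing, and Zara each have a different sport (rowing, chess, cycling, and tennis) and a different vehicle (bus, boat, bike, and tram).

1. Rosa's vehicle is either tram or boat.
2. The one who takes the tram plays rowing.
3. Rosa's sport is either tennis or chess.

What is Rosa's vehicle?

boat

Clue 1 rules out bike and bus for Rosa's vehicle.
With clues 1–3, tram is impossible for Rosa's vehicle.
That leaves boat.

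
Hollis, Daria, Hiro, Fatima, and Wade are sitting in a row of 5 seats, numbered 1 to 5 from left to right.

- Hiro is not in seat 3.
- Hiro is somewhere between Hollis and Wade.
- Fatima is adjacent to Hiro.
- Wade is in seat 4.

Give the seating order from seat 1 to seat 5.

Hollis, Hiro, Fatima, Wade, Daria

From clue 1: Hiro is in {1,2,4,5}.
From clues 1–2: Hiro is in {2,4}.
From clues 1–3: Fatima → seat 3.
From clues 1–4: Hollis → seat 1, Hiro → seat 2, Wade → seat 4, Daria → seat 5.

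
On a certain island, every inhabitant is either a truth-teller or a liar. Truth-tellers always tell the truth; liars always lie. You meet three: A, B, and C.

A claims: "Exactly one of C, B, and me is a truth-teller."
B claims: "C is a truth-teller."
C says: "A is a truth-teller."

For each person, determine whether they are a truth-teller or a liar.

Consider A. Suppose A is a truth-teller.
Then no assignment of the remaining roles makes every statement match its speaker's type — contradiction.
So A is a liar.
With that fixed, C's statement is false, so C is a liar.
With that fixed, B's statement is false, so B is a liar.

A: liar, B: liar, C: liar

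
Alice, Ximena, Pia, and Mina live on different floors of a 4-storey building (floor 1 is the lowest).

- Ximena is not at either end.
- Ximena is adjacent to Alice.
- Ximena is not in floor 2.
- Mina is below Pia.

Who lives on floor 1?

With clue 1, Ximena is ruled out for floor 1.
With clues 1–3, Alice is ruled out for floor 1.
With clues 1–4, Pia is ruled out for floor 1.
So floor 1 is Mina.

Mina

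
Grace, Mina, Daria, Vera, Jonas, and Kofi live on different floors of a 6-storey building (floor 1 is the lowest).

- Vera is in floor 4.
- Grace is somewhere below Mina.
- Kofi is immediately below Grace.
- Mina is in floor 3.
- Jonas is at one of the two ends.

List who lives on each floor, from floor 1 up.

Kofi, Grace, Mina, Vera, Daria, Jonas

From clue 1: Vera → floor 4.
From clues 1–2: Grace is in {1,2,3,5}.
From clues 1–3: Grace is in {2,3}.
From clues 1–4: Kofi → floor 1, Grace → floor 2, Mina → floor 3.
From clues 1–5: Daria → floor 5, Jonas → floor 6.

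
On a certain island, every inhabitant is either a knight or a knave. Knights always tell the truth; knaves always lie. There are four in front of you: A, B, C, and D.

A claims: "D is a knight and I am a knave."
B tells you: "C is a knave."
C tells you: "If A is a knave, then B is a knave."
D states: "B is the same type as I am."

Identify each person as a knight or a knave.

A: knave, B: knight, C: knave, D: knave

Consider A. Suppose A is a knight.
Then A's own statement would have to be true, but it can't be — contradiction.
So A is a knave.
Consider B. Suppose B is a knave.
Then whichever role D has, D's statement has the wrong truth value — contradiction.
So B is a knight.
With that fixed, C's statement is false, so C is a knave.
Consider D. Suppose D is a knight.
Then A's statement comes out true, contradicting A being a knave.
So D is a knave.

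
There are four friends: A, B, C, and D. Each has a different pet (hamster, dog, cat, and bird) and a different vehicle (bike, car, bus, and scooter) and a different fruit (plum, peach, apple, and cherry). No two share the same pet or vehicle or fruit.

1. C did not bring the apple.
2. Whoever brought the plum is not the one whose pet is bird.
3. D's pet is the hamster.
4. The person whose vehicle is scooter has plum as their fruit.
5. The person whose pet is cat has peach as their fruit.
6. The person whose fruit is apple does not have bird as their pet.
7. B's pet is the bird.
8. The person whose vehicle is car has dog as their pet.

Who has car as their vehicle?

A

With clues 1–8, B, C, and D are impossible for the one with vehicle car.
That leaves A.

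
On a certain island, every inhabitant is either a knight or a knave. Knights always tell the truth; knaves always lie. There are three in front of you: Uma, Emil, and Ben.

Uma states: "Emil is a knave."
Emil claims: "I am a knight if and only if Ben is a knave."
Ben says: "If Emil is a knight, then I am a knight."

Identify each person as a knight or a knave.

Consider Uma. Suppose Uma is a knight.
Then no assignment of the remaining roles makes every statement match its speaker's type — contradiction.
So Uma is a knave.
Consider Emil. Suppose Emil is a knave.
Then Uma's statement comes out true, contradicting Uma being a knave.
So Emil is a knight.
Consider Ben. Suppose Ben is a knight.
Then Emil's statement comes out false, contradicting Emil being a knight.
So Ben is a knave.

Uma: knave, Emil: knight, Ben: knave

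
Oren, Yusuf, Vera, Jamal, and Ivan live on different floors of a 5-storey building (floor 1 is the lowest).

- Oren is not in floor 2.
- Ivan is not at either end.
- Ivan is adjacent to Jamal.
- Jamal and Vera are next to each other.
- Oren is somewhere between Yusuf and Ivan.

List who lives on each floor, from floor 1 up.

Vera, Jamal, Ivan, Oren, Yusuf

From clue 1: Oren is in {1,3,4,5}.
From clues 1–2: Ivan is in {2,3,4}.
From clues 1–4: Oren is in {1,4,5}.
From clues 1–5: Vera → floor 1, Jamal → floor 2, Ivan → floor 3, Oren → floor 4, Yusuf → floor 5.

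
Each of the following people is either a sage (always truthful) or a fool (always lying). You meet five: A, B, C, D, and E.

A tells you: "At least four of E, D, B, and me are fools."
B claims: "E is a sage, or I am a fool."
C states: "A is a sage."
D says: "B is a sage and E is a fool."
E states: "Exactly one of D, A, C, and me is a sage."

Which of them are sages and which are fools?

Consider A. Suppose A is a sage.
Then A's own statement would have to be true, but it can't be — contradiction.
So A is a fool.
With that fixed, C's statement is false, so C is a fool.
Consider B. Suppose B is a fool.
Then B's own statement would have to be false, but it can't be — contradiction.
So B is a sage.
Consider D. Suppose D is a sage.
Then whichever role E has, E's statement has the wrong truth value — contradiction.
So D is a fool.
Consider E. Suppose E is a fool.
Then B's statement comes out false, contradicting B being a sage.
So E is a sage.

A: fool, B: sage, C: fool, D: fool, E: sage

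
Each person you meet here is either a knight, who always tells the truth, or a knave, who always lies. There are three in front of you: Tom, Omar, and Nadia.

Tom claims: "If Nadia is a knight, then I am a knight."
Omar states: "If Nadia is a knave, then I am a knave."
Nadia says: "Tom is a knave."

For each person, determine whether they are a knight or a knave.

Consider Tom. Suppose Tom is a knight.
Then no assignment of the remaining roles makes every statement match its speaker's type — contradiction.
So Tom is a knave.
With that fixed, Nadia's statement is true, so Nadia is a knight.
With that fixed, Omar's statement is true, so Omar is a knight.

Tom: knave, Omar: knight, Nadia: knight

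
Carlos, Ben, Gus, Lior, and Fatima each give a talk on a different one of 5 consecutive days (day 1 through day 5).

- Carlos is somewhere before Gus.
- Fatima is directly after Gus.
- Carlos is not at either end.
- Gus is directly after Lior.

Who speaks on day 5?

Fatima

With clue 1, Carlos is ruled out for day 5.
With clues 1–2, Gus is ruled out for day 5.
With clues 1–4, Ben and Lior are ruled out for day 5.
So day 5 is Fatima.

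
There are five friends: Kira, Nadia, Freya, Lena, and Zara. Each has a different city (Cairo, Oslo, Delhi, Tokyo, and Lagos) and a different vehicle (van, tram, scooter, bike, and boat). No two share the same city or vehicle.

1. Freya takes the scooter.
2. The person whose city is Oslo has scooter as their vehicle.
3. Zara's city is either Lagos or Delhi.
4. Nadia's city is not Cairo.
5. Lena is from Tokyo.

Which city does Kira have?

Cairo

With clues 1–2, Oslo is impossible for Kira's city.
With clues 1–5, Delhi, Lagos, and Tokyo are impossible for Kira's city.
That leaves Cairo.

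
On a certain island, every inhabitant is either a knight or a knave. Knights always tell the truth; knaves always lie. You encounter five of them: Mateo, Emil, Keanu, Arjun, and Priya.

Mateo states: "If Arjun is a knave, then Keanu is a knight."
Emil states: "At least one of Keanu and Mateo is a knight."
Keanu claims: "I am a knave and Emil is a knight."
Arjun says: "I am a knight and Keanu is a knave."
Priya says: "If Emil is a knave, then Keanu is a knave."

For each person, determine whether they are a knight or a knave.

Mateo: knave, Emil: knave, Keanu: knave, Arjun: knave, Priya: knight

Consider Mateo. Suppose Mateo is a knight.
Then no assignment of the remaining roles makes every statement match its speaker's type — contradiction.
So Mateo is a knave.
Consider Emil. Suppose Emil is a knight.
Then whichever role Keanu has, Keanu's statement has the wrong truth value — contradiction.
So Emil is a knave.
With that fixed, Keanu's statement is false, so Keanu is a knave.
With that fixed, Priya's statement is true, so Priya is a knight.
Consider Arjun. Suppose Arjun is a knight.
Then Mateo's statement comes out true, contradicting Mateo being a knave.
So Arjun is a knave.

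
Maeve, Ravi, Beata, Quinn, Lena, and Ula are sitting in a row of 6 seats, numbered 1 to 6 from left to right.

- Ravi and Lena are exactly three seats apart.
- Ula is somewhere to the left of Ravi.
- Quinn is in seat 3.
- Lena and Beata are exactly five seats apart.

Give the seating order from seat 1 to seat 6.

From clues 1–2: Ravi is in {2,3,4,5,6}.
From clues 1–3: Quinn → seat 3.
From clues 1–4: Lena → seat 1, Ula → seat 2, Ravi → seat 4, Maeve → seat 5, Beata → seat 6.

Lena, Ula, Quinn, Ravi, Maeve, Beata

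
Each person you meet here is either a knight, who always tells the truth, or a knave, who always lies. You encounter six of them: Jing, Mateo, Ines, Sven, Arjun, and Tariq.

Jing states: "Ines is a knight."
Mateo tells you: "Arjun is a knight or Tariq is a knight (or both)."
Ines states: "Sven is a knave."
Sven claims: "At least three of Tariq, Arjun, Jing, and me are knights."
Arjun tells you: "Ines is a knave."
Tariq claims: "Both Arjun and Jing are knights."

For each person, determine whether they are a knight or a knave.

Jing: knight, Mateo: knave, Ines: knight, Sven: knave, Arjun: knave, Tariq: knave

Consider Jing. Suppose Jing is a knave.
Then no assignment of the remaining roles makes every statement match its speaker's type — contradiction.
So Jing is a knight.
Consider Mateo. Suppose Mateo is a knight.
Then no assignment of the remaining roles makes every statement match its speaker's type — contradiction.
So Mateo is a knave.
Consider Ines. Suppose Ines is a knave.
Then Jing's statement comes out false, contradicting Jing being a knight.
So Ines is a knight.
With that fixed, Arjun's statement is false, so Arjun is a knave.
With that fixed, Tariq's statement is false, so Tariq is a knave.
With that fixed, Sven's statement is false, so Sven is a knave.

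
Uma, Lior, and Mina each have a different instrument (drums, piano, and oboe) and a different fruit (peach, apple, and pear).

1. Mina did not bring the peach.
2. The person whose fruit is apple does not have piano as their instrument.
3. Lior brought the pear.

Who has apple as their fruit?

Mina

With clues 1–3, Lior and Uma are impossible for the one with fruit apple.
That leaves Mina.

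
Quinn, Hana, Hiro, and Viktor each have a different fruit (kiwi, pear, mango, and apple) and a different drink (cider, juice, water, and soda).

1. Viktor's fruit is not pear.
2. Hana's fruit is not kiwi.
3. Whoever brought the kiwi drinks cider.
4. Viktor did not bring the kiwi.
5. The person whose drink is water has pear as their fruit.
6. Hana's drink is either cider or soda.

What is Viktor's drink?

juice

With clues 1–4, cider is impossible for Viktor's drink.
With clues 1–5, water is impossible for Viktor's drink.
With clues 1–6, soda is impossible for Viktor's drink.
That leaves juice.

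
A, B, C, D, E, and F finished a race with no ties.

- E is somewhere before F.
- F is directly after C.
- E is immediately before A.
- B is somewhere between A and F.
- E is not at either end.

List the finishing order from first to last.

From clue 1: E is in {1,2,3,4,5}.
From clues 1–2: C is in {2,3,4,5}.
From clues 1–3: A is in {2,3,4}.
From clues 1–4: A is in {2,3}.
From clues 1–5: D → place 1, E → place 2, A → place 3, B → place 4, C → place 5, F → place 6.

D, E, A, B, C, F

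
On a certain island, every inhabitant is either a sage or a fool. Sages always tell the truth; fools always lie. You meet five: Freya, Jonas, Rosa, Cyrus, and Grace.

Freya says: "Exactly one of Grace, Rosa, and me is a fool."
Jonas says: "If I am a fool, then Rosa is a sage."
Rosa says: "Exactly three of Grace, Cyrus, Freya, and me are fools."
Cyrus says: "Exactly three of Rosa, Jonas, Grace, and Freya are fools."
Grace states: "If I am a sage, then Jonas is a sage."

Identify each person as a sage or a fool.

Consider Freya. Suppose Freya is a fool.
Then no assignment of the remaining roles makes every statement match its speaker's type — contradiction.
So Freya is a sage.
Consider Jonas. Suppose Jonas is a fool.
Then whichever role Grace has, Grace's statement has the wrong truth value — contradiction.
So Jonas is a sage.
With that fixed, Cyrus's statement is false, so Cyrus is a fool.
With that fixed, Grace's statement is true, so Grace is a sage.
With that fixed, Rosa's statement is false, so Rosa is a fool.

Freya: sage, Jonas: sage, Rosa: fool, Cyrus: fool, Grace: sage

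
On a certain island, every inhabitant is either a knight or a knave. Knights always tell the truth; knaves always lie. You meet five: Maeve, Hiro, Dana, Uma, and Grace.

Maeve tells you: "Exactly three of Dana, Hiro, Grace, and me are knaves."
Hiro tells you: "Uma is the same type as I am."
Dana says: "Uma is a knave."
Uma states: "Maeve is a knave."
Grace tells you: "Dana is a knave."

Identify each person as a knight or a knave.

Maeve: knave, Hiro: knight, Dana: knave, Uma: knight, Grace: knight

Consider Maeve. Suppose Maeve is a knight.
Then no assignment of the remaining roles makes every statement match its speaker's type — contradiction.
So Maeve is a knave.
With that fixed, Uma's statement is true, so Uma is a knight.
With that fixed, Dana's statement is false, so Dana is a knave.
With that fixed, Grace's statement is true, so Grace is a knight.
Consider Hiro. Suppose Hiro is a knave.
Then Maeve's statement comes out true, contradicting Maeve being a knave.
So Hiro is a knight.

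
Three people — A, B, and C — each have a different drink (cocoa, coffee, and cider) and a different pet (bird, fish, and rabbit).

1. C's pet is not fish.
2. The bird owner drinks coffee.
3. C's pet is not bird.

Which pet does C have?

Clue 1 rules out fish for C's pet.
With clues 1–3, bird is impossible for C's pet.
That leaves rabbit.

rabbit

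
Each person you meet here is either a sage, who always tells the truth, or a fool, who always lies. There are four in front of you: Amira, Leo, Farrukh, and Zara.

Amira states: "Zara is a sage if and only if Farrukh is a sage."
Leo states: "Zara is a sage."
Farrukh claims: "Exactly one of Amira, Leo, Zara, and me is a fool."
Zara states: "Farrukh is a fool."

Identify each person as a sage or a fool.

Amira: fool, Leo: sage, Farrukh: fool, Zara: sage

Consider Amira. Suppose Amira is a sage.
Then no assignment of the remaining roles makes every statement match its speaker's type — contradiction.
So Amira is a fool.
Consider Leo. Suppose Leo is a fool.
Then no assignment of the remaining roles makes every statement match its speaker's type — contradiction.
So Leo is a sage.
Consider Farrukh. Suppose Farrukh is a sage.
Then no assignment of the remaining roles makes every statement match its speaker's type — contradiction.
So Farrukh is a fool.
With that fixed, Zara's statement is true, so Zara is a sage.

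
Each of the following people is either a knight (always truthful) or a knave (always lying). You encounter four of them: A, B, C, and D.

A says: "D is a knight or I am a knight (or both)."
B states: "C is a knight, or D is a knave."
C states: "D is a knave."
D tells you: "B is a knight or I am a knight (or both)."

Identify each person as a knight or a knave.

Consider A. Suppose A is a knave.
Then no assignment of the remaining roles makes every statement match its speaker's type — contradiction.
So A is a knight.
Consider B. Suppose B is a knight.
Then no assignment of the remaining roles makes every statement match its speaker's type — contradiction.
So B is a knave.
Consider C. Suppose C is a knight.
Then B's statement comes out true, contradicting B being a knave.
So C is a knave.
Consider D. Suppose D is a knave.
Then B's statement comes out true, contradicting B being a knave.
So D is a knight.

A: knight, B: knave, C: knave, D: knight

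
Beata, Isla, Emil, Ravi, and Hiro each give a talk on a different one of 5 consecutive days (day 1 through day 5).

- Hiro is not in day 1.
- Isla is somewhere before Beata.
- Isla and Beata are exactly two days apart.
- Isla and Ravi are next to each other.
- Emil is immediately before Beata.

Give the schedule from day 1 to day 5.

From clue 1: Hiro is in {2,3,4,5}.
From clues 1–2: Beata is in {2,3,4,5}.
From clues 1–3: Beata is in {3,4,5}.
From clues 1–5: Ravi → day 1, Isla → day 2, Emil → day 3, Beata → day 4, Hiro → day 5.

Ravi, Isla, Emil, Beata, Hiro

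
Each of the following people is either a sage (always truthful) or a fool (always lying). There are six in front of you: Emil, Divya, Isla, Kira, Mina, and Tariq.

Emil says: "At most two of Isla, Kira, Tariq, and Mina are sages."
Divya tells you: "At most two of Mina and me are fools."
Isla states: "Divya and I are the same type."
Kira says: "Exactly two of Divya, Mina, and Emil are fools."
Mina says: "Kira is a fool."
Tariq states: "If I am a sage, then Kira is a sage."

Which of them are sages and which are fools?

Regardless of anyone's role, Divya's statement is true, so Divya is a sage.
Consider Emil. Suppose Emil is a sage.
Then no assignment of the remaining roles makes every statement match its speaker's type — contradiction.
So Emil is a fool.
Consider Isla. Suppose Isla is a fool.
Then no assignment of the remaining roles makes every statement match its speaker's type — contradiction.
So Isla is a sage.
Consider Kira. Suppose Kira is a fool.
Then whichever role Tariq has, Tariq's statement has the wrong truth value — contradiction.
So Kira is a sage.
With that fixed, Mina's statement is false, so Mina is a fool.
With that fixed, Tariq's statement is true, so Tariq is a sage.

Emil: fool, Divya: sage, Isla: sage, Kira: sage, Mina: fool, Tariq: sage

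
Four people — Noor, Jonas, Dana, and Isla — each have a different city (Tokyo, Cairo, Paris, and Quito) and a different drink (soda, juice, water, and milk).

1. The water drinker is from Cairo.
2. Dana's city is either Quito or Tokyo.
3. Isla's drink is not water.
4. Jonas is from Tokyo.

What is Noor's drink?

water

With clues 1–4, juice, milk, and soda are impossible for Noor's drink.
That leaves water.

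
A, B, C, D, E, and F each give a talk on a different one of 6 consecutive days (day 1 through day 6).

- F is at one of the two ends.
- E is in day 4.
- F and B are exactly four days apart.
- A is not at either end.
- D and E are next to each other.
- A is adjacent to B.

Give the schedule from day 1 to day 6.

From clue 1: F is in {1,6}.
From clues 1–2: E → day 4.
From clues 1–3: B is in {2,5}.
From clues 1–6: C → day 1, B → day 2, A → day 3, D → day 5, F → day 6.

C, B, A, E, D, F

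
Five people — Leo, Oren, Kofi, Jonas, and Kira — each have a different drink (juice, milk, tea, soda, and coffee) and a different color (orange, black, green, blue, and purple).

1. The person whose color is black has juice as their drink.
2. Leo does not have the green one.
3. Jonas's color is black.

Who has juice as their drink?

Jonas

With clues 1–3, Kira, Kofi, Leo, and Oren are impossible for the one with drink juice.
That leaves Jonas.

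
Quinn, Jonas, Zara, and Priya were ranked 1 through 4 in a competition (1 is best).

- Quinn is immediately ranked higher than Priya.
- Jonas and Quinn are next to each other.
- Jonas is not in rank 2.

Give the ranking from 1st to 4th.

From clue 1: Quinn is in {1,2,3}.
From clues 1–2: Quinn is in {2,3}.
From clues 1–3: Jonas → rank 1, Quinn → rank 2, Priya → rank 3, Zara → rank 4.

Jonas, Quinn, Priya, Zara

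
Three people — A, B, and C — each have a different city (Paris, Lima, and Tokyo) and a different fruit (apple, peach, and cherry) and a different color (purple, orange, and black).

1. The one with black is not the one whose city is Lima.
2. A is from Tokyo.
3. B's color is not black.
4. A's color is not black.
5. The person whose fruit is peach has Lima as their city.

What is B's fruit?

With clues 1–5, apple and cherry are impossible for B's fruit.
That leaves peach.

peach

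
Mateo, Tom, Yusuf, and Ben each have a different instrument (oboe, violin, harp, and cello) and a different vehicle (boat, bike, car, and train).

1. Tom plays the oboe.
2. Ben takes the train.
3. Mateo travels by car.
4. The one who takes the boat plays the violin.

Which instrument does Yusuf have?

Clue 1 rules out oboe for Yusuf's instrument.
With clues 1–4, cello and harp are impossible for Yusuf's instrument.
That leaves violin.

violin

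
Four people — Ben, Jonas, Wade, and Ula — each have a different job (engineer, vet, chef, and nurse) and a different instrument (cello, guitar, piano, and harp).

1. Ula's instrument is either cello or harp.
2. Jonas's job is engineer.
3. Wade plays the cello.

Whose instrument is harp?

With clues 1–3, Ben, Jonas, and Wade are impossible for the one with instrument harp.
That leaves Ula.

Ula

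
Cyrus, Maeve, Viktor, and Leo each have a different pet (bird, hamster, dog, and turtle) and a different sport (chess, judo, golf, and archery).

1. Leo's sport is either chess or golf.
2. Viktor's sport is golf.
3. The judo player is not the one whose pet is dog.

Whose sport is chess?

Leo

With clues 1–2, Cyrus, Maeve, and Viktor are impossible for the one with sport chess.
That leaves Leo.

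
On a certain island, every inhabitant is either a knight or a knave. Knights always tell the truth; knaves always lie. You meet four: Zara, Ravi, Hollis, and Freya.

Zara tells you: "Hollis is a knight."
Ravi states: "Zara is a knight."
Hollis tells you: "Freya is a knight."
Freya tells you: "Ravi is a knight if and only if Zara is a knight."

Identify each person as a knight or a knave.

Zara: knight, Ravi: knight, Hollis: knight, Freya: knight

Consider Zara. Suppose Zara is a knave.
Then no assignment of the remaining roles makes every statement match its speaker's type — contradiction.
So Zara is a knight.
With that fixed, Ravi's statement is true, so Ravi is a knight.
With that fixed, Freya's statement is true, so Freya is a knight.
With that fixed, Hollis's statement is true, so Hollis is a knight.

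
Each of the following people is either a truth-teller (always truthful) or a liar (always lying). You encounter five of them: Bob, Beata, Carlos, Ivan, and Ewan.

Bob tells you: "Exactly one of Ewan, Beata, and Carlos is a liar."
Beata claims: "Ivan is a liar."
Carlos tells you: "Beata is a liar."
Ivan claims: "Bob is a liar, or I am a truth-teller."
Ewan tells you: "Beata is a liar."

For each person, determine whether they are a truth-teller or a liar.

Bob: truth-teller, Beata: liar, Carlos: truth-teller, Ivan: truth-teller, Ewan: truth-teller

Consider Bob. Suppose Bob is a liar.
Then no assignment of the remaining roles makes every statement match its speaker's type — contradiction.
So Bob is a truth-teller.
Consider Beata. Suppose Beata is a truth-teller.
Then no assignment of the remaining roles makes every statement match its speaker's type — contradiction.
So Beata is a liar.
With that fixed, Carlos's statement is true, so Carlos is a truth-teller.
With that fixed, Ewan's statement is true, so Ewan is a truth-teller.
Consider Ivan. Suppose Ivan is a liar.
Then Beata's statement comes out true, contradicting Beata being a liar.
So Ivan is a truth-teller.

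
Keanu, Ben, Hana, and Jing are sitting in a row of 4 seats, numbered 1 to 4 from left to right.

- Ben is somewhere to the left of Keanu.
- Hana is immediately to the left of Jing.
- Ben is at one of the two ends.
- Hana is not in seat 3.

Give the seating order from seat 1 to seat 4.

From clue 1: Keanu is in {2,3,4}.
From clues 1–2: Keanu is in {2,4}.
From clues 1–3: Ben → seat 1.
From clues 1–4: Hana → seat 2, Jing → seat 3, Keanu → seat 4.

Ben, Hana, Jing, Keanu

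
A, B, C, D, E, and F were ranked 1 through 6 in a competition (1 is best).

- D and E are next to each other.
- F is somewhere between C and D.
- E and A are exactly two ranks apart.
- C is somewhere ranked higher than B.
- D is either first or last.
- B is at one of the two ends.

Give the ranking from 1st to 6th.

From clues 1–2: F is in {2,3,4,5}.
From clues 1–3: C is in {1,2,5,6}.
From clues 1–4: C is in {1,5}.
From clues 1–5: A is in {3,4}.
From clues 1–6: D → rank 1, E → rank 2, F → rank 3, A → rank 4, C → rank 5, B → rank 6.

D, E, F, A, C, B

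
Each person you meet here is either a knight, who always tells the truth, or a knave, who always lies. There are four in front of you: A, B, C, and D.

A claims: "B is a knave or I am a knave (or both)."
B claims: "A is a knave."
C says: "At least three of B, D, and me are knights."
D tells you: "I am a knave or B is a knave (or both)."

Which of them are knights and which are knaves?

A: knight, B: knave, C: knave, D: knight

Consider A. Suppose A is a knave.
Then A's own statement would have to be false, but it can't be — contradiction.
So A is a knight.
With that fixed, B's statement is false, so B is a knave.
With that fixed, C's statement is false, so C is a knave.
With that fixed, D's statement is true, so D is a knight.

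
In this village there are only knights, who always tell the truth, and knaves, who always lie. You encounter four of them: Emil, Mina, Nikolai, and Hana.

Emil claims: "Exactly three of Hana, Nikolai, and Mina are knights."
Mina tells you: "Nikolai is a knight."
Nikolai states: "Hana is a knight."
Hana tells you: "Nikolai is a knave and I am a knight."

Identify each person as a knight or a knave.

Emil: knave, Mina: knave, Nikolai: knave, Hana: knave

Consider Emil. Suppose Emil is a knight.
Then no assignment of the remaining roles makes every statement match its speaker's type — contradiction.
So Emil is a knave.
Consider Mina. Suppose Mina is a knight.
Then no assignment of the remaining roles makes every statement match its speaker's type — contradiction.
So Mina is a knave.
Consider Nikolai. Suppose Nikolai is a knight.
Then Mina's statement comes out true, contradicting Mina being a knave.
So Nikolai is a knave.
Consider Hana. Suppose Hana is a knight.
Then Nikolai's statement comes out true, contradicting Nikolai being a knave.
So Hana is a knave.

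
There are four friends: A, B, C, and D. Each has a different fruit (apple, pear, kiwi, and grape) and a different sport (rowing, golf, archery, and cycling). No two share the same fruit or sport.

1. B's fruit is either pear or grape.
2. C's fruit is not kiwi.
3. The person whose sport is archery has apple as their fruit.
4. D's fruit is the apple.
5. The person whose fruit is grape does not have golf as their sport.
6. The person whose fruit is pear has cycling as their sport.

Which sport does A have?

With clues 1–4, archery is impossible for A's sport.
With clues 1–6, cycling and rowing are impossible for A's sport.
That leaves golf.

golf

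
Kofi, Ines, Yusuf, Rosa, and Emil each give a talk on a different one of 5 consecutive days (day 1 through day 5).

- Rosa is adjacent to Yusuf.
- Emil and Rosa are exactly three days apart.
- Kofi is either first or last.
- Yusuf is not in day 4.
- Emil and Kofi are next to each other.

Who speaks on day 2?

Yusuf

With clues 1–3, Kofi is ruled out for day 2.
With clues 1–4, Emil is ruled out for day 2.
With clues 1–5, Ines and Rosa are ruled out for day 2.
So day 2 is Yusuf.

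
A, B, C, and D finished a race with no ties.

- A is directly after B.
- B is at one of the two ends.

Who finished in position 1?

B

With clue 1, A is ruled out for place 1.
With clues 1–2, C and D are ruled out for place 1.
So place 1 is B.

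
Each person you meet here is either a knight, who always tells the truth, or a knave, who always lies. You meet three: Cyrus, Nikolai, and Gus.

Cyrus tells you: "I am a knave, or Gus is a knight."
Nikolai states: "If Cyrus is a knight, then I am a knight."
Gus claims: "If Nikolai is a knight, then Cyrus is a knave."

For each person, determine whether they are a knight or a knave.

Consider Cyrus. Suppose Cyrus is a knave.
Then Cyrus's own statement would have to be false, but it can't be — contradiction.
So Cyrus is a knight.
Consider Nikolai. Suppose Nikolai is a knight.
Then no assignment of the remaining roles makes every statement match its speaker's type — contradiction.
So Nikolai is a knave.
With that fixed, Gus's statement is true, so Gus is a knight.

Cyrus: knight, Nikolai: knave, Gus: knight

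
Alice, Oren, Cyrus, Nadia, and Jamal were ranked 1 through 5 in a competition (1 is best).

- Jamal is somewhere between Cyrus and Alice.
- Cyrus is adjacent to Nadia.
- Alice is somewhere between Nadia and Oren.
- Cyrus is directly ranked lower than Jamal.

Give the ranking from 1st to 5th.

Oren, Alice, Jamal, Cyrus, Nadia

From clue 1: Jamal is in {2,3,4}.
From clues 1–3: Jamal → rank 3.
From clues 1–4: Oren → rank 1, Alice → rank 2, Cyrus → rank 4, Nadia → rank 5.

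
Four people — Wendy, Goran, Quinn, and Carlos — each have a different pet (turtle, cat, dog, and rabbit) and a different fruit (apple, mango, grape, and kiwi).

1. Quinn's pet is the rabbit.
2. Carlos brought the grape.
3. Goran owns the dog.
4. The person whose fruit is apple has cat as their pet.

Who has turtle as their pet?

Clue 1 rules out Quinn for the one with pet turtle.
With clues 1–3, Goran is impossible for the one with pet turtle.
With clues 1–4, Wendy is impossible for the one with pet turtle.
That leaves Carlos.

Carlos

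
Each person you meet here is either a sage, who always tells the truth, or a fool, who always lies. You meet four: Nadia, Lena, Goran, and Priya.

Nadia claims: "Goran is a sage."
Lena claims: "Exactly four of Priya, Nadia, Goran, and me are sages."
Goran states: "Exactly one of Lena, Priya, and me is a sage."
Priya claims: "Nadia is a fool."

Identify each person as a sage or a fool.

Consider Nadia. Suppose Nadia is a fool.
Then no assignment of the remaining roles makes every statement match its speaker's type — contradiction.
So Nadia is a sage.
With that fixed, Priya's statement is false, so Priya is a fool.
With that fixed, Lena's statement is false, so Lena is a fool.
Consider Goran. Suppose Goran is a fool.
Then Nadia's statement comes out false, contradicting Nadia being a sage.
So Goran is a sage.

Nadia: sage, Lena: fool, Goran: sage, Priya: fool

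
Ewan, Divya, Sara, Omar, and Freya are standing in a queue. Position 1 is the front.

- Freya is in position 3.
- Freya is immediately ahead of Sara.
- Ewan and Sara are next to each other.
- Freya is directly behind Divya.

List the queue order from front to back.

Omar, Divya, Freya, Sara, Ewan

From clue 1: Freya → position 3.
From clues 1–2: Sara → position 4.
From clues 1–3: Ewan → position 5.
From clues 1–4: Omar → position 1, Divya → position 2.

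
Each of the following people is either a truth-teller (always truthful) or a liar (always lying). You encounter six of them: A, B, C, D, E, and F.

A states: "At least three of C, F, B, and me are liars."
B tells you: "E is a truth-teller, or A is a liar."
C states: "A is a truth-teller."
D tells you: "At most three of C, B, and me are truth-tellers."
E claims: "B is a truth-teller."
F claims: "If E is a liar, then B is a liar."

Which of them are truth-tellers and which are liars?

A: liar, B: truth-teller, C: liar, D: truth-teller, E: truth-teller, F: truth-teller

Regardless of anyone's role, D's statement is true, so D is a truth-teller.
Consider A. Suppose A is a truth-teller.
Then no assignment of the remaining roles makes every statement match its speaker's type — contradiction.
So A is a liar.
With that fixed, B's statement is true, so B is a truth-teller.
With that fixed, C's statement is false, so C is a liar.
With that fixed, E's statement is true, so E is a truth-teller.
With that fixed, F's statement is true, so F is a truth-teller.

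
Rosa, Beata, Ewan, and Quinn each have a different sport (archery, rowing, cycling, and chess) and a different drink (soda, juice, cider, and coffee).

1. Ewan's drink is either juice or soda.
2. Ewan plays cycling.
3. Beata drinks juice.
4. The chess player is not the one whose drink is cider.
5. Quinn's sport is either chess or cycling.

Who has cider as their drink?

Rosa

Clue 1 rules out Ewan for the one with drink cider.
With clues 1–3, Beata is impossible for the one with drink cider.
With clues 1–5, Quinn is impossible for the one with drink cider.
That leaves Rosa.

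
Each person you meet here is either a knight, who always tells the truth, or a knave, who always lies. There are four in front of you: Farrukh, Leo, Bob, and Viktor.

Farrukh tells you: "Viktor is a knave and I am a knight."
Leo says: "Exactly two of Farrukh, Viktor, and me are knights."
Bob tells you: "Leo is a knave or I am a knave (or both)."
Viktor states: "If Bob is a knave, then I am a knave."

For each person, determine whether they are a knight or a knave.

Farrukh: knave, Leo: knave, Bob: knight, Viktor: knight

Consider Farrukh. Suppose Farrukh is a knight.
Then no assignment of the remaining roles makes every statement match its speaker's type — contradiction.
So Farrukh is a knave.
Consider Leo. Suppose Leo is a knight.
Then whichever role Bob has, Bob's statement has the wrong truth value — contradiction.
So Leo is a knave.
With that fixed, Bob's statement is true, so Bob is a knight.
With that fixed, Viktor's statement is true, so Viktor is a knight.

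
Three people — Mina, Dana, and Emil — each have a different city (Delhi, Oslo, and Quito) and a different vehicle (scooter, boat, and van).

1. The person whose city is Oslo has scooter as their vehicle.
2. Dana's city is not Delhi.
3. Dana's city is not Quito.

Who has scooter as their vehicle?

With clues 1–3, Emil and Mina are impossible for the one with vehicle scooter.
That leaves Dana.

Dana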